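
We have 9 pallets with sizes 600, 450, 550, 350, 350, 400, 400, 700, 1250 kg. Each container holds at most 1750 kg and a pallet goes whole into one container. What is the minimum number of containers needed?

Total = 1250 + 700 + 600 + 550 + 450 + 400 + 400 + 350 + 350 = 5050 kg.
Lower bound: ⌈5050/1750⌉ = 3 containers.
A packing using 3 containers:
  container 1: 1250 + 450 = 1700
  container 2: 700 + 600 + 400 = 1700
  container 3: 550 + 400 + 350 + 350 = 1650
This matches the lower bound, so 3 is optimal.

3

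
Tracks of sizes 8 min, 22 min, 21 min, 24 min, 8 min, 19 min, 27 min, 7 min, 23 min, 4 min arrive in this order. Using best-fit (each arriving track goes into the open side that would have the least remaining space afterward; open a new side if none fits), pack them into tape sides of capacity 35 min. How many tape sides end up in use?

6

  8 → side 1 (new)  [load 8/35]
  22 → side 1  [load 30/35]
  21 → side 2 (new)  [load 21/35]
  24 → side 3 (new)  [load 24/35]
  8 → side 3  [load 32/35]
  19 → side 4 (new)  [load 19/35]
  27 → side 5 (new)  [load 27/35]
  7 → side 5  [load 34/35]
  23 → side 6 (new)  [load 23/35]
  4 → side 1  [load 34/35]
6 tape sides opened.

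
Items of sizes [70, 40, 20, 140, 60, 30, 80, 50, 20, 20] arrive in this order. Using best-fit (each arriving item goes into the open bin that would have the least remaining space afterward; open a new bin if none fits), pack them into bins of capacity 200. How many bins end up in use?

3

  70 → bin 1 (new)  [load 70/200]
  40 → bin 1  [load 110/200]
  20 → bin 1  [load 130/200]
  140 → bin 2 (new)  [load 140/200]
  60 → bin 2  [load 200/200]
  30 → bin 1  [load 160/200]
  80 → bin 3 (new)  [load 80/200]
  50 → bin 3  [load 130/200]
  20 → bin 1  [load 180/200]
  20 → bin 1  [load 200/200]
3 bins opened.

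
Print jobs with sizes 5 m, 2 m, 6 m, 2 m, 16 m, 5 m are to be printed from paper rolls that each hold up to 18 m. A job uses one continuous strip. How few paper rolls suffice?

Total = 16 + 6 + 5 + 5 + 2 + 2 = 36 m.
Lower bound: ⌈36/18⌉ = 2 paper rolls.
A packing using 2 paper rolls:
  roll 1: 16 + 2 = 18
  roll 2: 6 + 5 + 5 + 2 = 18
This matches the lower bound, so 2 is optimal.

2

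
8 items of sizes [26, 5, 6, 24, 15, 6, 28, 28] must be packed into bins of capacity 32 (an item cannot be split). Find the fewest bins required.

5

Total = 28 + 28 + 26 + 24 + 15 + 6 + 6 + 5 = 138.
Lower bound: ⌈138/32⌉ = 5 bins.
A packing using 5 bins:
  bin 1: 28 = 28
  bin 2: 28 = 28
  bin 3: 26 + 6 = 32
  bin 4: 24 + 6 = 30
  bin 5: 15 + 5 = 20
This matches the lower bound, so 5 is optimal.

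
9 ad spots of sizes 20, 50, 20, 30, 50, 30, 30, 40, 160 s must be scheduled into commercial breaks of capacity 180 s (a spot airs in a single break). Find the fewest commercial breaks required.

3

Total = 160 + 50 + 50 + 40 + 30 + 30 + 30 + 20 + 20 = 430 s.
Lower bound: ⌈430/180⌉ = 3 commercial breaks.
A packing using 3 commercial breaks:
  break 1: 160 + 20 = 180
  break 2: 50 + 50 + 40 + 30 = 170
  break 3: 30 + 30 + 20 = 80
This matches the lower bound, so 3 is optimal.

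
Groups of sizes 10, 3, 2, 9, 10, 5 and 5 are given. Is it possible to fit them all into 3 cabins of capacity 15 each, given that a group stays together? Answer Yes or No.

A valid assignment using 3 cabins:
  cabin 1: 10 + 5 = 15
  cabin 2: 10 + 5 = 15
  cabin 3: 9 + 3 + 2 = 14
Every load is within 15, so 3 cabins suffice.

Yes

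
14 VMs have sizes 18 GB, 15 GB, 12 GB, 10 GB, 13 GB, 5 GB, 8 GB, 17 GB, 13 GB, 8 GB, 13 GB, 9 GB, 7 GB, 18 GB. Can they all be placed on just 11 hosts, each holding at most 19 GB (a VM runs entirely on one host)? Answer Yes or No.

Yes

A valid assignment using 10 hosts:
  host 1: 18 = 18
  host 2: 18 = 18
  host 3: 17 = 17
  host 4: 15 = 15
  host 5: 13 + 5 = 18
  host 6: 13 = 13
  host 7: 13 = 13
  host 8: 12 + 7 = 19
  host 9: 10 + 9 = 19
  host 10: 8 + 8 = 16
That uses only 10 ≤ 11, so 11 hosts are enough.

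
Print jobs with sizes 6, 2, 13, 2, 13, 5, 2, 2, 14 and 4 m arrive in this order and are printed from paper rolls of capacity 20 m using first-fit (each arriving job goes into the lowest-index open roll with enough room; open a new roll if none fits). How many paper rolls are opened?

  6 → roll 1 (new)  [load 6/20]
  2 → roll 1  [load 8/20]
  13 → roll 2 (new)  [load 13/20]
  2 → roll 1  [load 10/20]
  13 → roll 3 (new)  [load 13/20]
  5 → roll 1  [load 15/20]
  2 → roll 1  [load 17/20]
  2 → roll 1  [load 19/20]
  14 → roll 4 (new)  [load 14/20]
  4 → roll 2  [load 17/20]
4 paper rolls opened.

4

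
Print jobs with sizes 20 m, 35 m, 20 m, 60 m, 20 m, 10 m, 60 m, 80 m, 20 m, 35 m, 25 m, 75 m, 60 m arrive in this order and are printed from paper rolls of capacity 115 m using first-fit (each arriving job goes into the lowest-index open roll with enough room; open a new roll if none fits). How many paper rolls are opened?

6

  20 → roll 1 (new)  [load 20/115]
  35 → roll 1  [load 55/115]
  20 → roll 1  [load 75/115]
  60 → roll 2 (new)  [load 60/115]
  20 → roll 1  [load 95/115]
  10 → roll 1  [load 105/115]
  60 → roll 3 (new)  [load 60/115]
  80 → roll 4 (new)  [load 80/115]
  20 → roll 2  [load 80/115]
  35 → roll 2  [load 115/115]
  25 → roll 3  [load 85/115]
  75 → roll 5 (new)  [load 75/115]
  60 → roll 6 (new)  [load 60/115]
6 paper rolls opened.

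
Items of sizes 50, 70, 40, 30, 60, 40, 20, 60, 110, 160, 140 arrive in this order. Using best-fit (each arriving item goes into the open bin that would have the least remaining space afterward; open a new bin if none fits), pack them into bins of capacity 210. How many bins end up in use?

5

  50 → bin 1 (new)  [load 50/210]
  70 → bin 1  [load 120/210]
  40 → bin 1  [load 160/210]
  30 → bin 1  [load 190/210]
  60 → bin 2 (new)  [load 60/210]
  40 → bin 2  [load 100/210]
  20 → bin 1  [load 210/210]
  60 → bin 2  [load 160/210]
  110 → bin 3 (new)  [load 110/210]
  160 → bin 4 (new)  [load 160/210]
  140 → bin 5 (new)  [load 140/210]
5 bins opened.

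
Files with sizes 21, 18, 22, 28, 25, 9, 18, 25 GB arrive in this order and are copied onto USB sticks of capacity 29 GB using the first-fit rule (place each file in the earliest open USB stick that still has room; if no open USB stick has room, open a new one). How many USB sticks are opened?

  21 → USB stick 1 (new)  [load 21/29]
  18 → USB stick 2 (new)  [load 18/29]
  22 → USB stick 3 (new)  [load 22/29]
  28 → USB stick 4 (new)  [load 28/29]
  25 → USB stick 5 (new)  [load 25/29]
  9 → USB stick 2  [load 27/29]
  18 → USB stick 6 (new)  [load 18/29]
  25 → USB stick 7 (new)  [load 25/29]
7 USB sticks opened.

7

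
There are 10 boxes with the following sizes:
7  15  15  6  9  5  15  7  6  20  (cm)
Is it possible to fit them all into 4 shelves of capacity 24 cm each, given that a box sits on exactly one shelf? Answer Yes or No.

No

Total = 105 cm; ⌈105/24⌉ = 5.
At least 5 shelves are required, but only 4 are allowed.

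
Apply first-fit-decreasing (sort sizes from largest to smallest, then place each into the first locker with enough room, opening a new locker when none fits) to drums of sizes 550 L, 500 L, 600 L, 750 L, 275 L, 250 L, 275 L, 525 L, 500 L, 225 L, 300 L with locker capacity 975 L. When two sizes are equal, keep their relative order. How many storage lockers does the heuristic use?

Sorted descending: 750, 600, 550, 525, 500, 500, 300, 275, 275, 250, 225.
  750 → locker 1 (new)  [load 750/975]
  600 → locker 2 (new)  [load 600/975]
  550 → locker 3 (new)  [load 550/975]
  525 → locker 4 (new)  [load 525/975]
  500 → locker 5 (new)  [load 500/975]
  500 → locker 6 (new)  [load 500/975]
  300 → locker 2  [load 900/975]
  275 → locker 3  [load 825/975]
  275 → locker 4  [load 800/975]
  250 → locker 5  [load 750/975]
  225 → locker 1  [load 975/975]
6 storage lockers opened.

6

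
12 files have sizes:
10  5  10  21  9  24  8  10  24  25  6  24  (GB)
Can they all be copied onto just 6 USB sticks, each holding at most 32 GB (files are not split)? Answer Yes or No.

Yes

A valid assignment using 6 USB sticks:
  USB stick 1: 25 + 6 = 31
  USB stick 2: 24 + 8 = 32
  USB stick 3: 24 + 5 = 29
  USB stick 4: 24 = 24
  USB stick 5: 21 + 10 = 31
  USB stick 6: 10 + 10 + 9 = 29
Every load is within 32 GB, so 6 USB sticks suffice.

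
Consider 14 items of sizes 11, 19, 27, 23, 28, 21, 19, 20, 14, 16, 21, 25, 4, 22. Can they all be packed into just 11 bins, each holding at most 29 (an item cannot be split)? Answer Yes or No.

No

Total = 270; ⌈270/29⌉ = 10.
11 items each exceed half the capacity and cannot share a bin, forcing at least 11 bins.
The bound of 11 does not rule out 11, but exhaustive search shows no assignment into 11 bins of capacity 29 exists — the minimum is 12.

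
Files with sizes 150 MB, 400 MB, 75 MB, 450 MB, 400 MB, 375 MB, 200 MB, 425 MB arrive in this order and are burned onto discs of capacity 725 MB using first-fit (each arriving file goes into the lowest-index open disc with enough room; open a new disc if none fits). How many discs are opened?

5

  150 → disc 1 (new)  [load 150/725]
  400 → disc 1  [load 550/725]
  75 → disc 1  [load 625/725]
  450 → disc 2 (new)  [load 450/725]
  400 → disc 3 (new)  [load 400/725]
  375 → disc 4 (new)  [load 375/725]
  200 → disc 2  [load 650/725]
  425 → disc 5 (new)  [load 425/725]
5 discs opened.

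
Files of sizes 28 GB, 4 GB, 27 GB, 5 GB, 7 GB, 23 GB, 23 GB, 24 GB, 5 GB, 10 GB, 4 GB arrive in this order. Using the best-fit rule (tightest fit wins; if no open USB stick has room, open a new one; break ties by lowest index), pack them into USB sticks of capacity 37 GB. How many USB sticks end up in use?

  28 → USB stick 1 (new)  [load 28/37]
  4 → USB stick 1  [load 32/37]
  27 → USB stick 2 (new)  [load 27/37]
  5 → USB stick 1  [load 37/37]
  7 → USB stick 2  [load 34/37]
  23 → USB stick 3 (new)  [load 23/37]
  23 → USB stick 4 (new)  [load 23/37]
  24 → USB stick 5 (new)  [load 24/37]
  5 → USB stick 5  [load 29/37]
  10 → USB stick 3  [load 33/37]
  4 → USB stick 3  [load 37/37]
5 USB sticks opened.

5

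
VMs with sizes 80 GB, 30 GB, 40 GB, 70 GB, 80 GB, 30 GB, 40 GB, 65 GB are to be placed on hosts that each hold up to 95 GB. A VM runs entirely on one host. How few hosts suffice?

Total = 80 + 80 + 70 + 65 + 40 + 40 + 30 + 30 = 435 GB.
Lower bound: ⌈435/95⌉ = 5 hosts.
A packing using 6 hosts:
  host 1: 80 = 80
  host 2: 80 = 80
  host 3: 70 = 70
  host 4: 65 + 30 = 95
  host 5: 40 + 40 = 80
  host 6: 30 = 30
No arrangement into 5 hosts stays within capacity, so 6 is optimal.

6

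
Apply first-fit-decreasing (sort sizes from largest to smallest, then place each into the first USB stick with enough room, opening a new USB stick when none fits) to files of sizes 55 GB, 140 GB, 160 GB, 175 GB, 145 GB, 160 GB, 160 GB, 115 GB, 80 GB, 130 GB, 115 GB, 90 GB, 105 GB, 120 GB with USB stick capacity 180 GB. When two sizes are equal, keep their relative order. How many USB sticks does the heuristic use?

12

Sorted descending: 175, 160, 160, 160, 145, 140, 130, 120, 115, 115, 105, 90, 80, 55.
  175 → USB stick 1 (new)  [load 175/180]
  160 → USB stick 2 (new)  [load 160/180]
  160 → USB stick 3 (new)  [load 160/180]
  160 → USB stick 4 (new)  [load 160/180]
  145 → USB stick 5 (new)  [load 145/180]
  140 → USB stick 6 (new)  [load 140/180]
  130 → USB stick 7 (new)  [load 130/180]
  120 → USB stick 8 (new)  [load 120/180]
  115 → USB stick 9 (new)  [load 115/180]
  115 → USB stick 10 (new)  [load 115/180]
  105 → USB stick 11 (new)  [load 105/180]
  90 → USB stick 12 (new)  [load 90/180]
  80 → USB stick 12  [load 170/180]
  55 → USB stick 8  [load 175/180]
12 USB sticks opened.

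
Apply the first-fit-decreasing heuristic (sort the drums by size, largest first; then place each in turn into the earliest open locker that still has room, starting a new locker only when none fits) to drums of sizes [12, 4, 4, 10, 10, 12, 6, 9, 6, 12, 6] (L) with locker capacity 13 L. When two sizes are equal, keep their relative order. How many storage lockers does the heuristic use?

Sorted descending: 12, 12, 12, 10, 10, 9, 6, 6, 6, 4, 4.
  12 → locker 1 (new)  [load 12/13]
  12 → locker 2 (new)  [load 12/13]
  12 → locker 3 (new)  [load 12/13]
  10 → locker 4 (new)  [load 10/13]
  10 → locker 5 (new)  [load 10/13]
  9 → locker 6 (new)  [load 9/13]
  6 → locker 7 (new)  [load 6/13]
  6 → locker 7  [load 12/13]
  6 → locker 8 (new)  [load 6/13]
  4 → locker 6  [load 13/13]
  4 → locker 8  [load 10/13]
8 storage lockers opened.

8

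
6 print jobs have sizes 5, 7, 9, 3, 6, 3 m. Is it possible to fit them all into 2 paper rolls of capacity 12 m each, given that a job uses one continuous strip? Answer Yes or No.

No

Total = 33 m; ⌈33/12⌉ = 3.
At least 3 paper rolls are required, but only 2 are allowed.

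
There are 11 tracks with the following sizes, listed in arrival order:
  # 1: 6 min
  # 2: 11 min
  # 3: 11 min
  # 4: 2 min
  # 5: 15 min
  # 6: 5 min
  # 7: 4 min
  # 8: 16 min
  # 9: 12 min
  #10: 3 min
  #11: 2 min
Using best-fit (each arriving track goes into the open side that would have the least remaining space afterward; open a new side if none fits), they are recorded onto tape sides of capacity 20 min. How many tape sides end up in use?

5

  6 → side 1 (new)  [load 6/20]
  11 → side 1  [load 17/20]
  11 → side 2 (new)  [load 11/20]
  2 → side 1  [load 19/20]
  15 → side 3 (new)  [load 15/20]
  5 → side 3  [load 20/20]
  4 → side 2  [load 15/20]
  16 → side 4 (new)  [load 16/20]
  12 → side 5 (new)  [load 12/20]
  3 → side 4  [load 19/20]
  2 → side 2  [load 17/20]
5 tape sides opened.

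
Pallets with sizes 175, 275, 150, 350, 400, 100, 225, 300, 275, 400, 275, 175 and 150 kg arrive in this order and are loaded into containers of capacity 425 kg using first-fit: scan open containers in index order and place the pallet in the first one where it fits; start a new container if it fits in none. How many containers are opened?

9

  175 → container 1 (new)  [load 175/425]
  275 → container 2 (new)  [load 275/425]
  150 → container 1  [load 325/425]
  350 → container 3 (new)  [load 350/425]
  400 → container 4 (new)  [load 400/425]
  100 → container 1  [load 425/425]
  225 → container 5 (new)  [load 225/425]
  300 → container 6 (new)  [load 300/425]
  275 → container 7 (new)  [load 275/425]
  400 → container 8 (new)  [load 400/425]
  275 → container 9 (new)  [load 275/425]
  175 → container 5  [load 400/425]
  150 → container 2  [load 425/425]
9 containers opened.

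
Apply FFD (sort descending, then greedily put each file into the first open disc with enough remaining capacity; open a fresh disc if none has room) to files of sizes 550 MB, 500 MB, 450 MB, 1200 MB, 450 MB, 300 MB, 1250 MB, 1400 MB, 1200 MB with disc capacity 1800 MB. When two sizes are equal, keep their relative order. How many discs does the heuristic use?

Sorted descending: 1400, 1250, 1200, 1200, 550, 500, 450, 450, 300.
  1400 → disc 1 (new)  [load 1400/1800]
  1250 → disc 2 (new)  [load 1250/1800]
  1200 → disc 3 (new)  [load 1200/1800]
  1200 → disc 4 (new)  [load 1200/1800]
  550 → disc 2  [load 1800/1800]
  500 → disc 3  [load 1700/1800]
  450 → disc 4  [load 1650/1800]
  450 → disc 5 (new)  [load 450/1800]
  300 → disc 1  [load 1700/1800]
5 discs opened.

5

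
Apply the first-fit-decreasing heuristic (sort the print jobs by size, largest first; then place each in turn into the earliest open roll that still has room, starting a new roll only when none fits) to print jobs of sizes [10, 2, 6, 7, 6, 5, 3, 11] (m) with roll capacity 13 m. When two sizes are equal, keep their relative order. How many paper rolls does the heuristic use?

4

Sorted descending: 11, 10, 7, 6, 6, 5, 3, 2.
  11 → roll 1 (new)  [load 11/13]
  10 → roll 2 (new)  [load 10/13]
  7 → roll 3 (new)  [load 7/13]
  6 → roll 3  [load 13/13]
  6 → roll 4 (new)  [load 6/13]
  5 → roll 4  [load 11/13]
  3 → roll 2  [load 13/13]
  2 → roll 1  [load 13/13]
4 paper rolls opened.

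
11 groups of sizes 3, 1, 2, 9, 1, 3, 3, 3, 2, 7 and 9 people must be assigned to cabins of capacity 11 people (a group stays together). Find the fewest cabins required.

4

Total = 9 + 9 + 7 + 3 + 3 + 3 + 3 + 2 + 2 + 1 + 1 = 43 people.
Lower bound: ⌈43/11⌉ = 4 cabins.
A packing using 4 cabins:
  cabin 1: 9 + 2 = 11
  cabin 2: 9 + 2 = 11
  cabin 3: 7 + 3 + 1 = 11
  cabin 4: 3 + 3 + 3 + 1 = 10
This matches the lower bound, so 4 is optimal.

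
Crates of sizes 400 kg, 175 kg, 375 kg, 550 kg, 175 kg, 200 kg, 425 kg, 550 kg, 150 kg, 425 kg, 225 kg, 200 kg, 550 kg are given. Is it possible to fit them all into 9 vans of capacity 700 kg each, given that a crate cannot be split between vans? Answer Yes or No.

A valid assignment using 8 vans:
  van 1: 550 + 150 = 700
  van 2: 550 = 550
  van 3: 550 = 550
  van 4: 425 + 225 = 650
  van 5: 425 + 200 = 625
  van 6: 400 + 200 = 600
  van 7: 375 + 175 = 550
  van 8: 175 = 175
That uses only 8 ≤ 9, so 9 vans are enough.

Yes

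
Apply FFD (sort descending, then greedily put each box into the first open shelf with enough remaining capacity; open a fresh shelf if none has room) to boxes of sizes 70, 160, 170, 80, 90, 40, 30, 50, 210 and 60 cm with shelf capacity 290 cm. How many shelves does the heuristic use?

4

Sorted descending: 210, 170, 160, 90, 80, 70, 60, 50, 40, 30.
  210 → shelf 1 (new)  [load 210/290]
  170 → shelf 2 (new)  [load 170/290]
  160 → shelf 3 (new)  [load 160/290]
  90 → shelf 2  [load 260/290]
  80 → shelf 1  [load 290/290]
  70 → shelf 3  [load 230/290]
  60 → shelf 3  [load 290/290]
  50 → shelf 4 (new)  [load 50/290]
  40 → shelf 4  [load 90/290]
  30 → shelf 2  [load 290/290]
4 shelves opened.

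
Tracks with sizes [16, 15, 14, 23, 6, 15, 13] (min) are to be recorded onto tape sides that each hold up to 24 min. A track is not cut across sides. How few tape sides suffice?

6

Total = 23 + 16 + 15 + 15 + 14 + 13 + 6 = 102 min.
Lower bound: ⌈102/24⌉ = 5 tape sides.
Also, 6 tracks each exceed 12 min, and no two of those can share a side, so at least 6 tape sides are needed.
A packing using 6 tape sides:
  side 1: 23 = 23
  side 2: 16 + 6 = 22
  side 3: 15 = 15
  side 4: 15 = 15
  side 5: 14 = 14
  side 6: 13 = 13
This matches the lower bound, so 6 is optimal.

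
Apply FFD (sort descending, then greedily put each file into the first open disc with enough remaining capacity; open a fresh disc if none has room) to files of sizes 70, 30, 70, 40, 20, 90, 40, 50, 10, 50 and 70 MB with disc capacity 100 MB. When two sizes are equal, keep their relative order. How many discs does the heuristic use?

Sorted descending: 90, 70, 70, 70, 50, 50, 40, 40, 30, 20, 10.
  90 → disc 1 (new)  [load 90/100]
  70 → disc 2 (new)  [load 70/100]
  70 → disc 3 (new)  [load 70/100]
  70 → disc 4 (new)  [load 70/100]
  50 → disc 5 (new)  [load 50/100]
  50 → disc 5  [load 100/100]
  40 → disc 6 (new)  [load 40/100]
  40 → disc 6  [load 80/100]
  30 → disc 2  [load 100/100]
  20 → disc 3  [load 90/100]
  10 → disc 1  [load 100/100]
6 discs opened.

6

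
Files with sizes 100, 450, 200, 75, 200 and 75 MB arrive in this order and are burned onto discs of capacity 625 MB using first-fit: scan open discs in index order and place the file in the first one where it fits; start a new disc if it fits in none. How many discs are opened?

2

  100 → disc 1 (new)  [load 100/625]
  450 → disc 1  [load 550/625]
  200 → disc 2 (new)  [load 200/625]
  75 → disc 1  [load 625/625]
  200 → disc 2  [load 400/625]
  75 → disc 2  [load 475/625]
2 discs opened.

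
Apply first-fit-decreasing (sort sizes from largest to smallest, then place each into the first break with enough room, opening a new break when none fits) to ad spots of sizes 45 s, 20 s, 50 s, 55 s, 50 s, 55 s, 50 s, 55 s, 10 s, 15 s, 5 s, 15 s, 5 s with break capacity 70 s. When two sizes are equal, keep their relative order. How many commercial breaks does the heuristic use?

Sorted descending: 55, 55, 55, 50, 50, 50, 45, 20, 15, 15, 10, 5, 5.
  55 → break 1 (new)  [load 55/70]
  55 → break 2 (new)  [load 55/70]
  55 → break 3 (new)  [load 55/70]
  50 → break 4 (new)  [load 50/70]
  50 → break 5 (new)  [load 50/70]
  50 → break 6 (new)  [load 50/70]
  45 → break 7 (new)  [load 45/70]
  20 → break 4  [load 70/70]
  15 → break 1  [load 70/70]
  15 → break 2  [load 70/70]
  10 → break 3  [load 65/70]
  5 → break 3  [load 70/70]
  5 → break 5  [load 55/70]
7 commercial breaks opened.

7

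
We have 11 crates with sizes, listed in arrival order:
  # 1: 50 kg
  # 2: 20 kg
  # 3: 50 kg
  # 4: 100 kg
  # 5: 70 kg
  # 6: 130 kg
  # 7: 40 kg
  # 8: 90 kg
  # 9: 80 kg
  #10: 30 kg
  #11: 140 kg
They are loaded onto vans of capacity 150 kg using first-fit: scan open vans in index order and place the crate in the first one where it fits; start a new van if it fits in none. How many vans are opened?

6

  50 → van 1 (new)  [load 50/150]
  20 → van 1  [load 70/150]
  50 → van 1  [load 120/150]
  100 → van 2 (new)  [load 100/150]
  70 → van 3 (new)  [load 70/150]
  130 → van 4 (new)  [load 130/150]
  40 → van 2  [load 140/150]
  90 → van 5 (new)  [load 90/150]
  80 → van 3  [load 150/150]
  30 → van 1  [load 150/150]
  140 → van 6 (new)  [load 140/150]
6 vans opened.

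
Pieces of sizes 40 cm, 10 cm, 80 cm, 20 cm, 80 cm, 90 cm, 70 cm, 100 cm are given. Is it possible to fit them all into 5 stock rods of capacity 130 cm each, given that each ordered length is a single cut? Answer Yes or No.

A valid assignment using 5 stock rods:
  stock rod 1: 100 + 20 + 10 = 130
  stock rod 2: 90 + 40 = 130
  stock rod 3: 80 = 80
  stock rod 4: 80 = 80
  stock rod 5: 70 = 70
Every load is within 130 cm, so 5 stock rods suffice.

Yes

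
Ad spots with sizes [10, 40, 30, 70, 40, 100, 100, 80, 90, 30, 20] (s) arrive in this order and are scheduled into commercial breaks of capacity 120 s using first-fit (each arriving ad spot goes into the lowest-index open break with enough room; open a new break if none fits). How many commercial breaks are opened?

6

  10 → break 1 (new)  [load 10/120]
  40 → break 1  [load 50/120]
  30 → break 1  [load 80/120]
  70 → break 2 (new)  [load 70/120]
  40 → break 1  [load 120/120]
  100 → break 3 (new)  [load 100/120]
  100 → break 4 (new)  [load 100/120]
  80 → break 5 (new)  [load 80/120]
  90 → break 6 (new)  [load 90/120]
  30 → break 2  [load 100/120]
  20 → break 2  [load 120/120]
6 commercial breaks opened.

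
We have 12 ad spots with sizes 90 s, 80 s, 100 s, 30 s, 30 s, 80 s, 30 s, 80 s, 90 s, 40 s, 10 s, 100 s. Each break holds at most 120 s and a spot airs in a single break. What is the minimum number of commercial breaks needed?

7

Total = 100 + 100 + 90 + 90 + 80 + 80 + 80 + 40 + 30 + 30 + 30 + 10 = 760 s.
Lower bound: ⌈760/120⌉ = 7 commercial breaks.
A packing using 7 commercial breaks:
  break 1: 100 + 10 = 110
  break 2: 100 = 100
  break 3: 90 + 30 = 120
  break 4: 90 + 30 = 120
  break 5: 80 + 40 = 120
  break 6: 80 + 30 = 110
  break 7: 80 = 80
This matches the lower bound, so 7 is optimal.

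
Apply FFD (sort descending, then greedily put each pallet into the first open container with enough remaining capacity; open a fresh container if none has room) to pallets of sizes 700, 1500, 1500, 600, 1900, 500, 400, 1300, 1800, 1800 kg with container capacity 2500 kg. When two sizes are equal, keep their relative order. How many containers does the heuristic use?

Sorted descending: 1900, 1800, 1800, 1500, 1500, 1300, 700, 600, 500, 400.
  1900 → container 1 (new)  [load 1900/2500]
  1800 → container 2 (new)  [load 1800/2500]
  1800 → container 3 (new)  [load 1800/2500]
  1500 → container 4 (new)  [load 1500/2500]
  1500 → container 5 (new)  [load 1500/2500]
  1300 → container 6 (new)  [load 1300/2500]
  700 → container 2  [load 2500/2500]
  600 → container 1  [load 2500/2500]
  500 → container 3  [load 2300/2500]
  400 → container 4  [load 1900/2500]
6 containers opened.

6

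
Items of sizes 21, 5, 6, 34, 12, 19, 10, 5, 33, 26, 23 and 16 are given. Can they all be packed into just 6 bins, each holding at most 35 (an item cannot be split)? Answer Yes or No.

Total = 210; ⌈210/35⌉ = 6.
The bound of 6 does not rule out 6, but exhaustive search shows no assignment into 6 bins of capacity 35 exists — the minimum is 7.

No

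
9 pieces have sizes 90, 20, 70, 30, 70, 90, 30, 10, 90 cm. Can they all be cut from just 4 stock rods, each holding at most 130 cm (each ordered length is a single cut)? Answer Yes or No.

Total = 500 cm; ⌈500/130⌉ = 4.
5 pieces each exceed half the capacity and cannot share a stock rod, forcing at least 5 stock rods.
At least 5 stock rods are required, but only 4 are allowed.

No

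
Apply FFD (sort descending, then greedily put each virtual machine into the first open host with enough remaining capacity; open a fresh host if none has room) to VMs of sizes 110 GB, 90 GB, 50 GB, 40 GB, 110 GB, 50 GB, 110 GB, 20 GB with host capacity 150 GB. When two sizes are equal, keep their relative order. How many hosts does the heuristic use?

Sorted descending: 110, 110, 110, 90, 50, 50, 40, 20.
  110 → host 1 (new)  [load 110/150]
  110 → host 2 (new)  [load 110/150]
  110 → host 3 (new)  [load 110/150]
  90 → host 4 (new)  [load 90/150]
  50 → host 4  [load 140/150]
  50 → host 5 (new)  [load 50/150]
  40 → host 1  [load 150/150]
  20 → host 2  [load 130/150]
5 hosts opened.

5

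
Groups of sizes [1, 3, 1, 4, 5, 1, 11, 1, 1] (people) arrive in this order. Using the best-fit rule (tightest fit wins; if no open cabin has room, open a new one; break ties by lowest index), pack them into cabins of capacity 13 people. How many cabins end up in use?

3

  1 → cabin 1 (new)  [load 1/13]
  3 → cabin 1  [load 4/13]
  1 → cabin 1  [load 5/13]
  4 → cabin 1  [load 9/13]
  5 → cabin 2 (new)  [load 5/13]
  1 → cabin 1  [load 10/13]
  11 → cabin 3 (new)  [load 11/13]
  1 → cabin 3  [load 12/13]
  1 → cabin 3  [load 13/13]
3 cabins opened.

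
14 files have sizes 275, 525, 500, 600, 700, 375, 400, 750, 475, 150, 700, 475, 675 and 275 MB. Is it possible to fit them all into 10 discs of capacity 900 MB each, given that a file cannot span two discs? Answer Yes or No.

Yes

A valid assignment using 9 discs:
  disc 1: 750 + 150 = 900
  disc 2: 700 = 700
  disc 3: 700 = 700
  disc 4: 675 = 675
  disc 5: 600 + 275 = 875
  disc 6: 525 + 375 = 900
  disc 7: 500 + 400 = 900
  disc 8: 475 + 275 = 750
  disc 9: 475 = 475
That uses only 9 ≤ 10, so 10 discs are enough.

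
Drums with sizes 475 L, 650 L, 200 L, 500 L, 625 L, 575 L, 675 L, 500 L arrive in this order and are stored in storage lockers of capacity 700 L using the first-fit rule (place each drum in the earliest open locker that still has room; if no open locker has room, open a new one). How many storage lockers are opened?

7

  475 → locker 1 (new)  [load 475/700]
  650 → locker 2 (new)  [load 650/700]
  200 → locker 1  [load 675/700]
  500 → locker 3 (new)  [load 500/700]
  625 → locker 4 (new)  [load 625/700]
  575 → locker 5 (new)  [load 575/700]
  675 → locker 6 (new)  [load 675/700]
  500 → locker 7 (new)  [load 500/700]
7 storage lockers opened.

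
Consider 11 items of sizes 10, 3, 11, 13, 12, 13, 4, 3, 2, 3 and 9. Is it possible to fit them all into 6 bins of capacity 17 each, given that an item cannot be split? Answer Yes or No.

A valid assignment using 6 bins:
  bin 1: 13 + 4 = 17
  bin 2: 13 + 3 = 16
  bin 3: 12 + 3 + 2 = 17
  bin 4: 11 + 3 = 14
  bin 5: 10 = 10
  bin 6: 9 = 9
Every load is within 17, so 6 bins suffice.

Yes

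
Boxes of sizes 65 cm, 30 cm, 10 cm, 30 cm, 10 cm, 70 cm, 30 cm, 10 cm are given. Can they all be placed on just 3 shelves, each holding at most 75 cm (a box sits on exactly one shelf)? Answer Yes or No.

Total = 255 cm; ⌈255/75⌉ = 4.
At least 4 shelves are required, but only 3 are allowed.

No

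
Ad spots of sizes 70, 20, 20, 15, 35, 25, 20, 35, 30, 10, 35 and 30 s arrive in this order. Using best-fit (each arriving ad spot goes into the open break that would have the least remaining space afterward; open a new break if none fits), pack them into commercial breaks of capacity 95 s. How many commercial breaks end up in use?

4

  70 → break 1 (new)  [load 70/95]
  20 → break 1  [load 90/95]
  20 → break 2 (new)  [load 20/95]
  15 → break 2  [load 35/95]
  35 → break 2  [load 70/95]
  25 → break 2  [load 95/95]
  20 → break 3 (new)  [load 20/95]
  35 → break 3  [load 55/95]
  30 → break 3  [load 85/95]
  10 → break 3  [load 95/95]
  35 → break 4 (new)  [load 35/95]
  30 → break 4  [load 65/95]
4 commercial breaks opened.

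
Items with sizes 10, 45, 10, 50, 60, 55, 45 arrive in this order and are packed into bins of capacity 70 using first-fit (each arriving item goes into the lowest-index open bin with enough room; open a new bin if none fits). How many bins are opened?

5

  10 → bin 1 (new)  [load 10/70]
  45 → bin 1  [load 55/70]
  10 → bin 1  [load 65/70]
  50 → bin 2 (new)  [load 50/70]
  60 → bin 3 (new)  [load 60/70]
  55 → bin 4 (new)  [load 55/70]
  45 → bin 5 (new)  [load 45/70]
5 bins opened.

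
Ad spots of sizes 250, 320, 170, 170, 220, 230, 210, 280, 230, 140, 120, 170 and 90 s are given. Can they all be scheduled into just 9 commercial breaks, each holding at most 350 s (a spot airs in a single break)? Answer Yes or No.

A valid assignment using 9 commercial breaks:
  break 1: 320 = 320
  break 2: 280 = 280
  break 3: 250 + 90 = 340
  break 4: 230 + 120 = 350
  break 5: 230 = 230
  break 6: 220 = 220
  break 7: 210 + 140 = 350
  break 8: 170 + 170 = 340
  break 9: 170 = 170
Every load is within 350 s, so 9 commercial breaks suffice.

Yes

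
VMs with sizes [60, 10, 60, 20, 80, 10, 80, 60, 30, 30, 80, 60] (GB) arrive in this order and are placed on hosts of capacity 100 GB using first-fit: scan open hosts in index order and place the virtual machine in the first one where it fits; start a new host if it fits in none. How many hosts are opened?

7

  60 → host 1 (new)  [load 60/100]
  10 → host 1  [load 70/100]
  60 → host 2 (new)  [load 60/100]
  20 → host 1  [load 90/100]
  80 → host 3 (new)  [load 80/100]
  10 → host 1  [load 100/100]
  80 → host 4 (new)  [load 80/100]
  60 → host 5 (new)  [load 60/100]
  30 → host 2  [load 90/100]
  30 → host 5  [load 90/100]
  80 → host 6 (new)  [load 80/100]
  60 → host 7 (new)  [load 60/100]
7 hosts opened.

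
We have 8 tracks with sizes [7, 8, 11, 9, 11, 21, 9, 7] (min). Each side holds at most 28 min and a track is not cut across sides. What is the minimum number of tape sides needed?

3

Total = 21 + 11 + 11 + 9 + 9 + 8 + 7 + 7 = 83 min.
Lower bound: ⌈83/28⌉ = 3 tape sides.
A packing using 3 tape sides:
  side 1: 21 + 7 = 28
  side 2: 11 + 9 + 8 = 28
  side 3: 11 + 9 + 7 = 27
This matches the lower bound, so 3 is optimal.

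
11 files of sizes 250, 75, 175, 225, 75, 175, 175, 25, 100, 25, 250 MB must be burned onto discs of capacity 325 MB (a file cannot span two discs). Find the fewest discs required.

Total = 250 + 250 + 225 + 175 + 175 + 175 + 100 + 75 + 75 + 25 + 25 = 1550 MB.
Lower bound: ⌈1550/325⌉ = 5 discs.
Also, 6 files each exceed 325/2 MB, and no two of those can share a disc, so at least 6 discs are needed.
A packing using 6 discs:
  disc 1: 250 + 75 = 325
  disc 2: 250 + 75 = 325
  disc 3: 225 + 100 = 325
  disc 4: 175 + 25 + 25 = 225
  disc 5: 175 = 175
  disc 6: 175 = 175
This matches the lower bound, so 6 is optimal.

6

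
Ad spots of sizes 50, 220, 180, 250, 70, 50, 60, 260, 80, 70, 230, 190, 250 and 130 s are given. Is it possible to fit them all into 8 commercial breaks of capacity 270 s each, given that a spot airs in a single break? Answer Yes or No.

No

Total = 2090 s; ⌈2090/270⌉ = 8.
The bound of 8 does not rule out 8, but exhaustive search shows no assignment into 8 commercial breaks of capacity 270 s exists — the minimum is 9.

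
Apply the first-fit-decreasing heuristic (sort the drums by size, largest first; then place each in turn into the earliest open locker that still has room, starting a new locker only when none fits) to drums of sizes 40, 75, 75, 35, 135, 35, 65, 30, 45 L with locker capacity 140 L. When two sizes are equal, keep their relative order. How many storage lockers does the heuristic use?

4

Sorted descending: 135, 75, 75, 65, 45, 40, 35, 35, 30.
  135 → locker 1 (new)  [load 135/140]
  75 → locker 2 (new)  [load 75/140]
  75 → locker 3 (new)  [load 75/140]
  65 → locker 2  [load 140/140]
  45 → locker 3  [load 120/140]
  40 → locker 4 (new)  [load 40/140]
  35 → locker 4  [load 75/140]
  35 → locker 4  [load 110/140]
  30 → locker 4  [load 140/140]
4 storage lockers opened.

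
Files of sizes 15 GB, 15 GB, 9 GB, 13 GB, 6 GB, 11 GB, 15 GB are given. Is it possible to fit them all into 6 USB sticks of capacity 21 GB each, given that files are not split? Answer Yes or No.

Yes

A valid assignment using 5 USB sticks:
  USB stick 1: 15 + 6 = 21
  USB stick 2: 15 = 15
  USB stick 3: 15 = 15
  USB stick 4: 13 = 13
  USB stick 5: 11 + 9 = 20
That uses only 5 ≤ 6, so 6 USB sticks are enough.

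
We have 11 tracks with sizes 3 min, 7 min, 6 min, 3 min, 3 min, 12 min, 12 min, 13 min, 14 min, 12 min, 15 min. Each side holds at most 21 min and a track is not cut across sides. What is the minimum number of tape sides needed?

6

Total = 15 + 14 + 13 + 12 + 12 + 12 + 7 + 6 + 3 + 3 + 3 = 100 min.
Lower bound: ⌈100/21⌉ = 5 tape sides.
Also, 6 tracks each exceed 21/2 min, and no two of those can share a side, so at least 6 tape sides are needed.
A packing using 6 tape sides:
  side 1: 15 + 6 = 21
  side 2: 14 + 7 = 21
  side 3: 13 + 3 + 3 = 19
  side 4: 12 + 3 = 15
  side 5: 12 = 12
  side 6: 12 = 12
This matches the lower bound, so 6 is optimal.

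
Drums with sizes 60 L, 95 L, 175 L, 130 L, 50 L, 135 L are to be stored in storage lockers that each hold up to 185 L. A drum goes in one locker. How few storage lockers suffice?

4

Total = 175 + 135 + 130 + 95 + 60 + 50 = 645 L.
Lower bound: ⌈645/185⌉ = 4 storage lockers.
A packing using 4 storage lockers:
  locker 1: 175 = 175
  locker 2: 135 + 50 = 185
  locker 3: 130 = 130
  locker 4: 95 + 60 = 155
This matches the lower bound, so 4 is optimal.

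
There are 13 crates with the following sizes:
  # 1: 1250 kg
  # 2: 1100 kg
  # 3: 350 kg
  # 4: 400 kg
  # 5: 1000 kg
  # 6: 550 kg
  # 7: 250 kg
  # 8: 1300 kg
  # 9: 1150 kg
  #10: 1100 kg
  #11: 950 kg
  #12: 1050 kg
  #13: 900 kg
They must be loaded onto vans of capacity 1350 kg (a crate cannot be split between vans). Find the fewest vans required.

10

Total = 1300 + 1250 + 1150 + 1100 + 1100 + 1050 + 1000 + 950 + 900 + 550 + 400 + 350 + 250 = 11350 kg.
Lower bound: ⌈11350/1350⌉ = 9 vans.
A packing using 10 vans:
  van 1: 1300 = 1300
  van 2: 1250 = 1250
  van 3: 1150 = 1150
  van 4: 1100 + 250 = 1350
  van 5: 1100 = 1100
  van 6: 1050 = 1050
  van 7: 1000 + 350 = 1350
  van 8: 950 + 400 = 1350
  van 9: 900 = 900
  van 10: 550 = 550
No arrangement into 9 vans stays within capacity, so 10 is optimal.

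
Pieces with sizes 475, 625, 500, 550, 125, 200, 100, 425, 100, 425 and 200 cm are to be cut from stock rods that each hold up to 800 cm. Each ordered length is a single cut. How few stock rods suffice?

Total = 625 + 550 + 500 + 475 + 425 + 425 + 200 + 200 + 125 + 100 + 100 = 3725 cm.
Lower bound: ⌈3725/800⌉ = 5 stock rods.
Also, 6 pieces each exceed 400 cm, and no two of those can share a stock rod, so at least 6 stock rods are needed.
A packing using 6 stock rods:
  stock rod 1: 625 + 125 = 750
  stock rod 2: 550 + 200 = 750
  stock rod 3: 500 + 200 + 100 = 800
  stock rod 4: 475 + 100 = 575
  stock rod 5: 425 = 425
  stock rod 6: 425 = 425
This matches the lower bound, so 6 is optimal.

6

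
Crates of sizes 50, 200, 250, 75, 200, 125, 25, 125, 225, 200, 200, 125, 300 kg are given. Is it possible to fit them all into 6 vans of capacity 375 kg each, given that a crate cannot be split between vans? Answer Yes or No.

Total = 2100 kg; ⌈2100/375⌉ = 6.
7 crates each exceed half the capacity and cannot share a van, forcing at least 7 vans.
At least 7 vans are required, but only 6 are allowed.

No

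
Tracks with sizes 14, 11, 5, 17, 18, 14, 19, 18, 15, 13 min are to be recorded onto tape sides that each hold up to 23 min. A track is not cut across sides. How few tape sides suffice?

Total = 19 + 18 + 18 + 17 + 15 + 14 + 14 + 13 + 11 + 5 = 144 min.
Lower bound: ⌈144/23⌉ = 7 tape sides.
Also, 8 tracks each exceed 23/2 min, and no two of those can share a side, so at least 8 tape sides are needed.
A packing using 9 tape sides:
  side 1: 19 = 19
  side 2: 18 + 5 = 23
  side 3: 18 = 18
  side 4: 17 = 17
  side 5: 15 = 15
  side 6: 14 = 14
  side 7: 14 = 14
  side 8: 13 = 13
  side 9: 11 = 11
No arrangement into 8 tape sides stays within capacity, so 9 is optimal.

9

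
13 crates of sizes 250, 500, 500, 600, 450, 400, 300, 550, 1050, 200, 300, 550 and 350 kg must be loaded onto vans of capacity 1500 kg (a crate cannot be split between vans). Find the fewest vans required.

Total = 1050 + 600 + 550 + 550 + 500 + 500 + 450 + 400 + 350 + 300 + 300 + 250 + 200 = 6000 kg.
Lower bound: ⌈6000/1500⌉ = 4 vans.
A packing using 4 vans:
  van 1: 1050 + 450 = 1500
  van 2: 600 + 550 + 350 = 1500
  van 3: 550 + 500 + 250 + 200 = 1500
  van 4: 500 + 400 + 300 + 300 = 1500
This matches the lower bound, so 4 is optimal.

4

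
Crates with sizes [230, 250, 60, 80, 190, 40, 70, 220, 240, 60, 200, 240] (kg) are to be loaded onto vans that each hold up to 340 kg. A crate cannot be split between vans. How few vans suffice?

Total = 250 + 240 + 240 + 230 + 220 + 200 + 190 + 80 + 70 + 60 + 60 + 40 = 1880 kg.
Lower bound: ⌈1880/340⌉ = 6 vans.
Also, 7 crates each exceed 170 kg, and no two of those can share a van, so at least 7 vans are needed.
A packing using 7 vans:
  van 1: 250 + 80 = 330
  van 2: 240 + 70 = 310
  van 3: 240 + 60 + 40 = 340
  van 4: 230 + 60 = 290
  van 5: 220 = 220
  van 6: 200 = 200
  van 7: 190 = 190
This matches the lower bound, so 7 is optimal.

7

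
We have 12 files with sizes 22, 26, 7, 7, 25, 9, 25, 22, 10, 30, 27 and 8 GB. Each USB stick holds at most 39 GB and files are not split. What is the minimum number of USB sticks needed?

7

Total = 30 + 27 + 26 + 25 + 25 + 22 + 22 + 10 + 9 + 8 + 7 + 7 = 218 GB.
Lower bound: ⌈218/39⌉ = 6 USB sticks.
Also, 7 files each exceed 39/2 GB, and no two of those can share a USB stick, so at least 7 USB sticks are needed.
A packing using 7 USB sticks:
  USB stick 1: 30 + 9 = 39
  USB stick 2: 27 + 10 = 37
  USB stick 3: 26 + 8 = 34
  USB stick 4: 25 + 7 + 7 = 39
  USB stick 5: 25 = 25
  USB stick 6: 22 = 22
  USB stick 7: 22 = 22
This matches the lower bound, so 7 is optimal.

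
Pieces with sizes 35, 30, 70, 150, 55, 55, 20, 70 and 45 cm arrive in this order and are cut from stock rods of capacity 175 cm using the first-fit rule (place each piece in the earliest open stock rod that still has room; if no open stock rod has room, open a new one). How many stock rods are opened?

4

  35 → stock rod 1 (new)  [load 35/175]
  30 → stock rod 1  [load 65/175]
  70 → stock rod 1  [load 135/175]
  150 → stock rod 2 (new)  [load 150/175]
  55 → stock rod 3 (new)  [load 55/175]
  55 → stock rod 3  [load 110/175]
  20 → stock rod 1  [load 155/175]
  70 → stock rod 4 (new)  [load 70/175]
  45 → stock rod 3  [load 155/175]
4 stock rods opened.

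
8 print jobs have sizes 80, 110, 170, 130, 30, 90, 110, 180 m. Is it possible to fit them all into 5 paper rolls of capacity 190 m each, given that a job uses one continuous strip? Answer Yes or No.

Total = 900 m; ⌈900/190⌉ = 5.
The bound of 5 does not rule out 5, but exhaustive search shows no assignment into 5 paper rolls of capacity 190 m exists — the minimum is 6.

No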